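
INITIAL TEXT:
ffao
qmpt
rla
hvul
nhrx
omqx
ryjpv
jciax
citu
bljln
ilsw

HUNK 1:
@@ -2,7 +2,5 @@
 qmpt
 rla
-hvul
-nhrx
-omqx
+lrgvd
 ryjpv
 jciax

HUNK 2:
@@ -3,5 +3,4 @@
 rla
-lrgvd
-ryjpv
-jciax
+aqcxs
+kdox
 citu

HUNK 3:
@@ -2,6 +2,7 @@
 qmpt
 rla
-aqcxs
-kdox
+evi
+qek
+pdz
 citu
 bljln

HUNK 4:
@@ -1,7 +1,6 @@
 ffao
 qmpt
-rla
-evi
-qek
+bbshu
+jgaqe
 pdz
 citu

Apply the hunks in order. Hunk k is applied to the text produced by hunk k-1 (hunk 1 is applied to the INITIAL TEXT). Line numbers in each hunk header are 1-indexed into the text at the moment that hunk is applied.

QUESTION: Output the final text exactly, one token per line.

Answer: ffao
qmpt
bbshu
jgaqe
pdz
citu
bljln
ilsw

Derivation:
Hunk 1: at line 2 remove [hvul,nhrx,omqx] add [lrgvd] -> 9 lines: ffao qmpt rla lrgvd ryjpv jciax citu bljln ilsw
Hunk 2: at line 3 remove [lrgvd,ryjpv,jciax] add [aqcxs,kdox] -> 8 lines: ffao qmpt rla aqcxs kdox citu bljln ilsw
Hunk 3: at line 2 remove [aqcxs,kdox] add [evi,qek,pdz] -> 9 lines: ffao qmpt rla evi qek pdz citu bljln ilsw
Hunk 4: at line 1 remove [rla,evi,qek] add [bbshu,jgaqe] -> 8 lines: ffao qmpt bbshu jgaqe pdz citu bljln ilsw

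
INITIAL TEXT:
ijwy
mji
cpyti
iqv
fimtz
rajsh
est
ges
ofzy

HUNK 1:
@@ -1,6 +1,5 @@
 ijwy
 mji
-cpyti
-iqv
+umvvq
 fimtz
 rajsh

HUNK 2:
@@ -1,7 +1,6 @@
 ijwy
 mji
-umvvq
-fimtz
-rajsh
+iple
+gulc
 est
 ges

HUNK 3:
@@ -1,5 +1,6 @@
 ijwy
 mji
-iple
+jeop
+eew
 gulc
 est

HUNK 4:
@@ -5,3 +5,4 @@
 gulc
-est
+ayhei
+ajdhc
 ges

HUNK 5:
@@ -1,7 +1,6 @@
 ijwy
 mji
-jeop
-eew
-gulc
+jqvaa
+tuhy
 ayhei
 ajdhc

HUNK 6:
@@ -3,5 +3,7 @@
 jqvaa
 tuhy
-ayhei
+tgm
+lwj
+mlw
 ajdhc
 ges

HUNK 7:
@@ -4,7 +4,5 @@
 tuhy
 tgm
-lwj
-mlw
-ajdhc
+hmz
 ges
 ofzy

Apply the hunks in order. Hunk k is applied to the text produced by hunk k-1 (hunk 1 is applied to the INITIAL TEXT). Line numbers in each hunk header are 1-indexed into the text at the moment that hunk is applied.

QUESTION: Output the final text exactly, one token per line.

Answer: ijwy
mji
jqvaa
tuhy
tgm
hmz
ges
ofzy

Derivation:
Hunk 1: at line 1 remove [cpyti,iqv] add [umvvq] -> 8 lines: ijwy mji umvvq fimtz rajsh est ges ofzy
Hunk 2: at line 1 remove [umvvq,fimtz,rajsh] add [iple,gulc] -> 7 lines: ijwy mji iple gulc est ges ofzy
Hunk 3: at line 1 remove [iple] add [jeop,eew] -> 8 lines: ijwy mji jeop eew gulc est ges ofzy
Hunk 4: at line 5 remove [est] add [ayhei,ajdhc] -> 9 lines: ijwy mji jeop eew gulc ayhei ajdhc ges ofzy
Hunk 5: at line 1 remove [jeop,eew,gulc] add [jqvaa,tuhy] -> 8 lines: ijwy mji jqvaa tuhy ayhei ajdhc ges ofzy
Hunk 6: at line 3 remove [ayhei] add [tgm,lwj,mlw] -> 10 lines: ijwy mji jqvaa tuhy tgm lwj mlw ajdhc ges ofzy
Hunk 7: at line 4 remove [lwj,mlw,ajdhc] add [hmz] -> 8 lines: ijwy mji jqvaa tuhy tgm hmz ges ofzy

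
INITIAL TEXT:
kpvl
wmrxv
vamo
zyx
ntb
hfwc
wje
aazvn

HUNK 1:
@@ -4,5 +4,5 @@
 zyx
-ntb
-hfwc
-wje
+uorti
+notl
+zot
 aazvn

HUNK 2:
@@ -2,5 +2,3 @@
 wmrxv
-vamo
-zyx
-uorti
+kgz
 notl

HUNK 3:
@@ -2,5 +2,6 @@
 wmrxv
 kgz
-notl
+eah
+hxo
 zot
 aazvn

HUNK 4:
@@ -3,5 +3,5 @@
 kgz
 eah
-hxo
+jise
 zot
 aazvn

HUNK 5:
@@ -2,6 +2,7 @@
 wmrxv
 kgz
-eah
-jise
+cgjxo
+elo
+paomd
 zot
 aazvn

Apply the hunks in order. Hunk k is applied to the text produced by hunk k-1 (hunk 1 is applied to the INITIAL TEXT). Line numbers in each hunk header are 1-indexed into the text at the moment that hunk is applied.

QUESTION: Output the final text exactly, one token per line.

Hunk 1: at line 4 remove [ntb,hfwc,wje] add [uorti,notl,zot] -> 8 lines: kpvl wmrxv vamo zyx uorti notl zot aazvn
Hunk 2: at line 2 remove [vamo,zyx,uorti] add [kgz] -> 6 lines: kpvl wmrxv kgz notl zot aazvn
Hunk 3: at line 2 remove [notl] add [eah,hxo] -> 7 lines: kpvl wmrxv kgz eah hxo zot aazvn
Hunk 4: at line 3 remove [hxo] add [jise] -> 7 lines: kpvl wmrxv kgz eah jise zot aazvn
Hunk 5: at line 2 remove [eah,jise] add [cgjxo,elo,paomd] -> 8 lines: kpvl wmrxv kgz cgjxo elo paomd zot aazvn

Answer: kpvl
wmrxv
kgz
cgjxo
elo
paomd
zot
aazvn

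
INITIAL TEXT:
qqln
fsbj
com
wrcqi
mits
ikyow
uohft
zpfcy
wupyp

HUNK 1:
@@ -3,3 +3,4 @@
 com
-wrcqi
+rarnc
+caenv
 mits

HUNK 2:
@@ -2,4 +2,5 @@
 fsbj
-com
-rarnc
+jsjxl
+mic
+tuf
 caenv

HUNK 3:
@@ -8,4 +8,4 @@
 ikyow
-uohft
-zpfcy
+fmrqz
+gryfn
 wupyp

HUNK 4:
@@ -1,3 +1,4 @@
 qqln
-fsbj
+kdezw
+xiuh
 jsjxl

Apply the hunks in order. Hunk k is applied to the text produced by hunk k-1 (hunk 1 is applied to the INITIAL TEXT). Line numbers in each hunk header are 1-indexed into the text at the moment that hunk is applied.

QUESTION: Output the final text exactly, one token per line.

Hunk 1: at line 3 remove [wrcqi] add [rarnc,caenv] -> 10 lines: qqln fsbj com rarnc caenv mits ikyow uohft zpfcy wupyp
Hunk 2: at line 2 remove [com,rarnc] add [jsjxl,mic,tuf] -> 11 lines: qqln fsbj jsjxl mic tuf caenv mits ikyow uohft zpfcy wupyp
Hunk 3: at line 8 remove [uohft,zpfcy] add [fmrqz,gryfn] -> 11 lines: qqln fsbj jsjxl mic tuf caenv mits ikyow fmrqz gryfn wupyp
Hunk 4: at line 1 remove [fsbj] add [kdezw,xiuh] -> 12 lines: qqln kdezw xiuh jsjxl mic tuf caenv mits ikyow fmrqz gryfn wupyp

Answer: qqln
kdezw
xiuh
jsjxl
mic
tuf
caenv
mits
ikyow
fmrqz
gryfn
wupyp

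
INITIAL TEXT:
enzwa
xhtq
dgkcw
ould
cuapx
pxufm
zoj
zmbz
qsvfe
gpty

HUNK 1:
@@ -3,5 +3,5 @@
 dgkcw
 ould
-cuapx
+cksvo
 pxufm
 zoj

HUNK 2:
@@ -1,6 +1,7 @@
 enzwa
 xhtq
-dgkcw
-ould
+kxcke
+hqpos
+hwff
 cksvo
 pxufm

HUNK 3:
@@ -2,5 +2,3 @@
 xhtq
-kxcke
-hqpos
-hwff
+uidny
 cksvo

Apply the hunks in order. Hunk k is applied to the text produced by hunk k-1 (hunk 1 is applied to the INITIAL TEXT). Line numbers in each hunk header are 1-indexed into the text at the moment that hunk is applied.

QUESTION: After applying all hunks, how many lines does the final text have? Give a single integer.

Answer: 9

Derivation:
Hunk 1: at line 3 remove [cuapx] add [cksvo] -> 10 lines: enzwa xhtq dgkcw ould cksvo pxufm zoj zmbz qsvfe gpty
Hunk 2: at line 1 remove [dgkcw,ould] add [kxcke,hqpos,hwff] -> 11 lines: enzwa xhtq kxcke hqpos hwff cksvo pxufm zoj zmbz qsvfe gpty
Hunk 3: at line 2 remove [kxcke,hqpos,hwff] add [uidny] -> 9 lines: enzwa xhtq uidny cksvo pxufm zoj zmbz qsvfe gpty
Final line count: 9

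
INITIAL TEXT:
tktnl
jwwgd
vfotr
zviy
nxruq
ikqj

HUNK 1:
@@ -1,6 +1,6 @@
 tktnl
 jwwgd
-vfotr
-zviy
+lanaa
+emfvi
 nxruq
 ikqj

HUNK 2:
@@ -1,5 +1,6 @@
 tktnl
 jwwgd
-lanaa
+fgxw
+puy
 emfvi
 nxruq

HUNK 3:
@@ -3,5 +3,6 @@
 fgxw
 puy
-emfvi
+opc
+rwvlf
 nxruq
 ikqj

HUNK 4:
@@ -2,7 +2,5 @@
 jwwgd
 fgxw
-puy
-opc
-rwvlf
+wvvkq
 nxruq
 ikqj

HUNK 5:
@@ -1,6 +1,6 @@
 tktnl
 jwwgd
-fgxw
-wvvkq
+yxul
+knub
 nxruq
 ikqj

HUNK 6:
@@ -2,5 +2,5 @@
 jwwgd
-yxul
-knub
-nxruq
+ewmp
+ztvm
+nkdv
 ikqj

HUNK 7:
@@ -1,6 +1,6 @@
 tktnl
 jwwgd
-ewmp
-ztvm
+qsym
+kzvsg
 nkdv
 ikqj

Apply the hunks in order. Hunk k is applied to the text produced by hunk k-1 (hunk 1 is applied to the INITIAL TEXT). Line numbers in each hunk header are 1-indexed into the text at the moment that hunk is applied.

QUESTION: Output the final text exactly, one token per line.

Answer: tktnl
jwwgd
qsym
kzvsg
nkdv
ikqj

Derivation:
Hunk 1: at line 1 remove [vfotr,zviy] add [lanaa,emfvi] -> 6 lines: tktnl jwwgd lanaa emfvi nxruq ikqj
Hunk 2: at line 1 remove [lanaa] add [fgxw,puy] -> 7 lines: tktnl jwwgd fgxw puy emfvi nxruq ikqj
Hunk 3: at line 3 remove [emfvi] add [opc,rwvlf] -> 8 lines: tktnl jwwgd fgxw puy opc rwvlf nxruq ikqj
Hunk 4: at line 2 remove [puy,opc,rwvlf] add [wvvkq] -> 6 lines: tktnl jwwgd fgxw wvvkq nxruq ikqj
Hunk 5: at line 1 remove [fgxw,wvvkq] add [yxul,knub] -> 6 lines: tktnl jwwgd yxul knub nxruq ikqj
Hunk 6: at line 2 remove [yxul,knub,nxruq] add [ewmp,ztvm,nkdv] -> 6 lines: tktnl jwwgd ewmp ztvm nkdv ikqj
Hunk 7: at line 1 remove [ewmp,ztvm] add [qsym,kzvsg] -> 6 lines: tktnl jwwgd qsym kzvsg nkdv ikqj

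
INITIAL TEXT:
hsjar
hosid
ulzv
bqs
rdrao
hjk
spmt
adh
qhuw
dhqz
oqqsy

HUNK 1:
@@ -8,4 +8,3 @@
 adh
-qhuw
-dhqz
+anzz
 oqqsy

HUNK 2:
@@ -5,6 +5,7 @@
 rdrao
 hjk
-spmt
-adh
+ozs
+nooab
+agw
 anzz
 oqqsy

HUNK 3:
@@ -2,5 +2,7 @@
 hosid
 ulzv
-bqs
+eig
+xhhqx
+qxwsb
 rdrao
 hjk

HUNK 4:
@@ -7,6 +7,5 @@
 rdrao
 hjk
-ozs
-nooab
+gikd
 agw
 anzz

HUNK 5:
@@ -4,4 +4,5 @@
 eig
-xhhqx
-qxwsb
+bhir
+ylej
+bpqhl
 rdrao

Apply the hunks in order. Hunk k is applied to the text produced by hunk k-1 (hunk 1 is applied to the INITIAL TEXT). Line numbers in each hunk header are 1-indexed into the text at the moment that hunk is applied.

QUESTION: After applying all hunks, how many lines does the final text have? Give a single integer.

Answer: 13

Derivation:
Hunk 1: at line 8 remove [qhuw,dhqz] add [anzz] -> 10 lines: hsjar hosid ulzv bqs rdrao hjk spmt adh anzz oqqsy
Hunk 2: at line 5 remove [spmt,adh] add [ozs,nooab,agw] -> 11 lines: hsjar hosid ulzv bqs rdrao hjk ozs nooab agw anzz oqqsy
Hunk 3: at line 2 remove [bqs] add [eig,xhhqx,qxwsb] -> 13 lines: hsjar hosid ulzv eig xhhqx qxwsb rdrao hjk ozs nooab agw anzz oqqsy
Hunk 4: at line 7 remove [ozs,nooab] add [gikd] -> 12 lines: hsjar hosid ulzv eig xhhqx qxwsb rdrao hjk gikd agw anzz oqqsy
Hunk 5: at line 4 remove [xhhqx,qxwsb] add [bhir,ylej,bpqhl] -> 13 lines: hsjar hosid ulzv eig bhir ylej bpqhl rdrao hjk gikd agw anzz oqqsy
Final line count: 13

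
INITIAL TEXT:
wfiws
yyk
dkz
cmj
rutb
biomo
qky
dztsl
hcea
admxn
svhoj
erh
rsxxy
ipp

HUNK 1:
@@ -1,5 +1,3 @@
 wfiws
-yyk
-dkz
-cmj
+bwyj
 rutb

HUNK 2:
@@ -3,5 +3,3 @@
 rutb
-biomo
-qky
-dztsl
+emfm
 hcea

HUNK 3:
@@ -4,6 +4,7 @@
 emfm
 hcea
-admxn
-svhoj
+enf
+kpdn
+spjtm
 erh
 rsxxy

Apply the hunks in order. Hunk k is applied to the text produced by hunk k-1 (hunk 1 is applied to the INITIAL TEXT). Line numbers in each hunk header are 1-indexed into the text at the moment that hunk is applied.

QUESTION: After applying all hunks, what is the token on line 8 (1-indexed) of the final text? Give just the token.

Hunk 1: at line 1 remove [yyk,dkz,cmj] add [bwyj] -> 12 lines: wfiws bwyj rutb biomo qky dztsl hcea admxn svhoj erh rsxxy ipp
Hunk 2: at line 3 remove [biomo,qky,dztsl] add [emfm] -> 10 lines: wfiws bwyj rutb emfm hcea admxn svhoj erh rsxxy ipp
Hunk 3: at line 4 remove [admxn,svhoj] add [enf,kpdn,spjtm] -> 11 lines: wfiws bwyj rutb emfm hcea enf kpdn spjtm erh rsxxy ipp
Final line 8: spjtm

Answer: spjtm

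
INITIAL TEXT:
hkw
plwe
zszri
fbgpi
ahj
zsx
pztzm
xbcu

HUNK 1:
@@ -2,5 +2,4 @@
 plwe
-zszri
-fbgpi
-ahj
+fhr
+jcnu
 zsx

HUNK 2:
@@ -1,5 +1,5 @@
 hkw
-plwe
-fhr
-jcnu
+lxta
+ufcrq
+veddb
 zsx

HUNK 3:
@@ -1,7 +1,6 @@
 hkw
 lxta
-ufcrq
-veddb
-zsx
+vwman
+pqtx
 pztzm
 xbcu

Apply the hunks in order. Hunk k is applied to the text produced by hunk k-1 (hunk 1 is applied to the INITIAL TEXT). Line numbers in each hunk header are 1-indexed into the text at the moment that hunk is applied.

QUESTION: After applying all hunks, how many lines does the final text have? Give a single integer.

Hunk 1: at line 2 remove [zszri,fbgpi,ahj] add [fhr,jcnu] -> 7 lines: hkw plwe fhr jcnu zsx pztzm xbcu
Hunk 2: at line 1 remove [plwe,fhr,jcnu] add [lxta,ufcrq,veddb] -> 7 lines: hkw lxta ufcrq veddb zsx pztzm xbcu
Hunk 3: at line 1 remove [ufcrq,veddb,zsx] add [vwman,pqtx] -> 6 lines: hkw lxta vwman pqtx pztzm xbcu
Final line count: 6

Answer: 6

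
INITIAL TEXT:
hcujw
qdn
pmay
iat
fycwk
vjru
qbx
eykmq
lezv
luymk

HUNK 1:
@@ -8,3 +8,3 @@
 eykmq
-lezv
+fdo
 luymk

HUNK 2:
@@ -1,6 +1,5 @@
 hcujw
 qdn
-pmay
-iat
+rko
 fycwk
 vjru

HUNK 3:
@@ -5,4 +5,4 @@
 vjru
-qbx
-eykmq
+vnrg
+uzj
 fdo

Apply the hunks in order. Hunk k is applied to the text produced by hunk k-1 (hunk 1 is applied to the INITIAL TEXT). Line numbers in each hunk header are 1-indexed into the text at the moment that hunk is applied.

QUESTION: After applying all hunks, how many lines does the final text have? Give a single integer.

Answer: 9

Derivation:
Hunk 1: at line 8 remove [lezv] add [fdo] -> 10 lines: hcujw qdn pmay iat fycwk vjru qbx eykmq fdo luymk
Hunk 2: at line 1 remove [pmay,iat] add [rko] -> 9 lines: hcujw qdn rko fycwk vjru qbx eykmq fdo luymk
Hunk 3: at line 5 remove [qbx,eykmq] add [vnrg,uzj] -> 9 lines: hcujw qdn rko fycwk vjru vnrg uzj fdo luymk
Final line count: 9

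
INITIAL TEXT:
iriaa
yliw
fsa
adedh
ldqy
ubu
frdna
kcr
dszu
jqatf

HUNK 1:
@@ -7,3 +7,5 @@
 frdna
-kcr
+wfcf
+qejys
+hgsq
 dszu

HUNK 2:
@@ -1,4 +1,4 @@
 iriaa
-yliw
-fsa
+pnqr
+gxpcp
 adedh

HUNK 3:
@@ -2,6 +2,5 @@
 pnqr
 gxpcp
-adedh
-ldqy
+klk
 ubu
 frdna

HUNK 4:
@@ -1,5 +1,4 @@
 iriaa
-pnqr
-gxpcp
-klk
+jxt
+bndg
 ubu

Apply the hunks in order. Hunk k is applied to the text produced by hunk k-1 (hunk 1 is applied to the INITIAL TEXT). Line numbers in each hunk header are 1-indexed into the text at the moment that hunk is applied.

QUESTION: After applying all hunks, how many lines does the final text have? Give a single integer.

Answer: 10

Derivation:
Hunk 1: at line 7 remove [kcr] add [wfcf,qejys,hgsq] -> 12 lines: iriaa yliw fsa adedh ldqy ubu frdna wfcf qejys hgsq dszu jqatf
Hunk 2: at line 1 remove [yliw,fsa] add [pnqr,gxpcp] -> 12 lines: iriaa pnqr gxpcp adedh ldqy ubu frdna wfcf qejys hgsq dszu jqatf
Hunk 3: at line 2 remove [adedh,ldqy] add [klk] -> 11 lines: iriaa pnqr gxpcp klk ubu frdna wfcf qejys hgsq dszu jqatf
Hunk 4: at line 1 remove [pnqr,gxpcp,klk] add [jxt,bndg] -> 10 lines: iriaa jxt bndg ubu frdna wfcf qejys hgsq dszu jqatf
Final line count: 10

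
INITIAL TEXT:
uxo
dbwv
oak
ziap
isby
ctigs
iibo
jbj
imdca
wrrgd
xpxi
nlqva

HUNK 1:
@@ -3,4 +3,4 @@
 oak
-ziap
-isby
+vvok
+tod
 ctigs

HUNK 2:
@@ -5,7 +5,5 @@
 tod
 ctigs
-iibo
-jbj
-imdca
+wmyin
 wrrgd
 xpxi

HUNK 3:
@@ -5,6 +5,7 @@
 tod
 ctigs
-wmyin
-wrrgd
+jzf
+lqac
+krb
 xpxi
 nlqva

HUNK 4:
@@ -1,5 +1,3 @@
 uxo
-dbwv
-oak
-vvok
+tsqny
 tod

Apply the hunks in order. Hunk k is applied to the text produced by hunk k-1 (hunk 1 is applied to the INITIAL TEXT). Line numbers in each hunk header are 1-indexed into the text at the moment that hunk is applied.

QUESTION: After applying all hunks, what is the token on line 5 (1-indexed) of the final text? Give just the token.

Hunk 1: at line 3 remove [ziap,isby] add [vvok,tod] -> 12 lines: uxo dbwv oak vvok tod ctigs iibo jbj imdca wrrgd xpxi nlqva
Hunk 2: at line 5 remove [iibo,jbj,imdca] add [wmyin] -> 10 lines: uxo dbwv oak vvok tod ctigs wmyin wrrgd xpxi nlqva
Hunk 3: at line 5 remove [wmyin,wrrgd] add [jzf,lqac,krb] -> 11 lines: uxo dbwv oak vvok tod ctigs jzf lqac krb xpxi nlqva
Hunk 4: at line 1 remove [dbwv,oak,vvok] add [tsqny] -> 9 lines: uxo tsqny tod ctigs jzf lqac krb xpxi nlqva
Final line 5: jzf

Answer: jzf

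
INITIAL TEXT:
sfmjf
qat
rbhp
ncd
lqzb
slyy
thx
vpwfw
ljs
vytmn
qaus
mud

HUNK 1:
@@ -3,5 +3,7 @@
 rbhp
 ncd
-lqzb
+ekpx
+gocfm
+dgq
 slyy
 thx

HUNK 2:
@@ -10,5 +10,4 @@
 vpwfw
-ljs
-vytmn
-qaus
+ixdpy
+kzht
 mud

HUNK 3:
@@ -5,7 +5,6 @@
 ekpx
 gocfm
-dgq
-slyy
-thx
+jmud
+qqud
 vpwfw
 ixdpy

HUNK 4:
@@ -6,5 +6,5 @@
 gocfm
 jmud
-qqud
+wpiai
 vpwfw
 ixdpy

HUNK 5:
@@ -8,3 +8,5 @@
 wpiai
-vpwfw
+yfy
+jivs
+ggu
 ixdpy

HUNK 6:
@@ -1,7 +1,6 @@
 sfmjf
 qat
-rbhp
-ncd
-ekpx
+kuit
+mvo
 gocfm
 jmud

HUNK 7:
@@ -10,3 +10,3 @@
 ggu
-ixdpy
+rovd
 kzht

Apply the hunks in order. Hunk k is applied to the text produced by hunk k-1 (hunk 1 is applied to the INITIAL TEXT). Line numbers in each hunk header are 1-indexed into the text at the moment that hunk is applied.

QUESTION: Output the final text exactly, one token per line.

Answer: sfmjf
qat
kuit
mvo
gocfm
jmud
wpiai
yfy
jivs
ggu
rovd
kzht
mud

Derivation:
Hunk 1: at line 3 remove [lqzb] add [ekpx,gocfm,dgq] -> 14 lines: sfmjf qat rbhp ncd ekpx gocfm dgq slyy thx vpwfw ljs vytmn qaus mud
Hunk 2: at line 10 remove [ljs,vytmn,qaus] add [ixdpy,kzht] -> 13 lines: sfmjf qat rbhp ncd ekpx gocfm dgq slyy thx vpwfw ixdpy kzht mud
Hunk 3: at line 5 remove [dgq,slyy,thx] add [jmud,qqud] -> 12 lines: sfmjf qat rbhp ncd ekpx gocfm jmud qqud vpwfw ixdpy kzht mud
Hunk 4: at line 6 remove [qqud] add [wpiai] -> 12 lines: sfmjf qat rbhp ncd ekpx gocfm jmud wpiai vpwfw ixdpy kzht mud
Hunk 5: at line 8 remove [vpwfw] add [yfy,jivs,ggu] -> 14 lines: sfmjf qat rbhp ncd ekpx gocfm jmud wpiai yfy jivs ggu ixdpy kzht mud
Hunk 6: at line 1 remove [rbhp,ncd,ekpx] add [kuit,mvo] -> 13 lines: sfmjf qat kuit mvo gocfm jmud wpiai yfy jivs ggu ixdpy kzht mud
Hunk 7: at line 10 remove [ixdpy] add [rovd] -> 13 lines: sfmjf qat kuit mvo gocfm jmud wpiai yfy jivs ggu rovd kzht mud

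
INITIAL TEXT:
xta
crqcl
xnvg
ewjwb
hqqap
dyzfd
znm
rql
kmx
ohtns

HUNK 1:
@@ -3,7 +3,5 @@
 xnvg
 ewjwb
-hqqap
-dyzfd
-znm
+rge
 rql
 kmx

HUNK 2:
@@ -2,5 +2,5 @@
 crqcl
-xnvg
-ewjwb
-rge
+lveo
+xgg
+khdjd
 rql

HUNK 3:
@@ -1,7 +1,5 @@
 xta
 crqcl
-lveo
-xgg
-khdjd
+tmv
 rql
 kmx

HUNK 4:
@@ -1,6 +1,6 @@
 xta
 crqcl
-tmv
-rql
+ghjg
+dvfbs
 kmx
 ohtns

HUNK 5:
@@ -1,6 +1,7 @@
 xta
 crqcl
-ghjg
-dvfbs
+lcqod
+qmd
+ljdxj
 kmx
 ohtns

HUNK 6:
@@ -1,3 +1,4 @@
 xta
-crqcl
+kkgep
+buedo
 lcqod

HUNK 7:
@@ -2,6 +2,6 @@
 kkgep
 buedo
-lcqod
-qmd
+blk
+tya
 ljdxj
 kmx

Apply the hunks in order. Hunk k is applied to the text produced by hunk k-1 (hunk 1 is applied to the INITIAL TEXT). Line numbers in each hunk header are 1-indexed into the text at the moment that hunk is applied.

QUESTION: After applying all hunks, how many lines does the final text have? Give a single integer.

Answer: 8

Derivation:
Hunk 1: at line 3 remove [hqqap,dyzfd,znm] add [rge] -> 8 lines: xta crqcl xnvg ewjwb rge rql kmx ohtns
Hunk 2: at line 2 remove [xnvg,ewjwb,rge] add [lveo,xgg,khdjd] -> 8 lines: xta crqcl lveo xgg khdjd rql kmx ohtns
Hunk 3: at line 1 remove [lveo,xgg,khdjd] add [tmv] -> 6 lines: xta crqcl tmv rql kmx ohtns
Hunk 4: at line 1 remove [tmv,rql] add [ghjg,dvfbs] -> 6 lines: xta crqcl ghjg dvfbs kmx ohtns
Hunk 5: at line 1 remove [ghjg,dvfbs] add [lcqod,qmd,ljdxj] -> 7 lines: xta crqcl lcqod qmd ljdxj kmx ohtns
Hunk 6: at line 1 remove [crqcl] add [kkgep,buedo] -> 8 lines: xta kkgep buedo lcqod qmd ljdxj kmx ohtns
Hunk 7: at line 2 remove [lcqod,qmd] add [blk,tya] -> 8 lines: xta kkgep buedo blk tya ljdxj kmx ohtns
Final line count: 8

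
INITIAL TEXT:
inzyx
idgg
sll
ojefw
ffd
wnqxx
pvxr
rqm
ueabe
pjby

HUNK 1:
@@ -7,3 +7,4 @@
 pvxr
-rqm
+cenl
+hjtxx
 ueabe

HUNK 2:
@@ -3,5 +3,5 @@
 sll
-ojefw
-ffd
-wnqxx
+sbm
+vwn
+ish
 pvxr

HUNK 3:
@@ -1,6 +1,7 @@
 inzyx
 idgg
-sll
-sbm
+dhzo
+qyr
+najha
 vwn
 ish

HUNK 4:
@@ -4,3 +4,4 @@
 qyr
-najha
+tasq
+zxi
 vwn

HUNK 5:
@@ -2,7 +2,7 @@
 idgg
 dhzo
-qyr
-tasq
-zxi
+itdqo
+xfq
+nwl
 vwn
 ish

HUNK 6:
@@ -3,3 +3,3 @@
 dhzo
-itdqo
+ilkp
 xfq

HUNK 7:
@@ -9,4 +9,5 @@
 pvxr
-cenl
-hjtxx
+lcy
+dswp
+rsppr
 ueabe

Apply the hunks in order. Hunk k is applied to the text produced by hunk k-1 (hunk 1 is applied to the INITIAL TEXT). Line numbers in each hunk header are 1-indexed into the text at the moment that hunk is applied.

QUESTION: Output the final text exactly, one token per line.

Answer: inzyx
idgg
dhzo
ilkp
xfq
nwl
vwn
ish
pvxr
lcy
dswp
rsppr
ueabe
pjby

Derivation:
Hunk 1: at line 7 remove [rqm] add [cenl,hjtxx] -> 11 lines: inzyx idgg sll ojefw ffd wnqxx pvxr cenl hjtxx ueabe pjby
Hunk 2: at line 3 remove [ojefw,ffd,wnqxx] add [sbm,vwn,ish] -> 11 lines: inzyx idgg sll sbm vwn ish pvxr cenl hjtxx ueabe pjby
Hunk 3: at line 1 remove [sll,sbm] add [dhzo,qyr,najha] -> 12 lines: inzyx idgg dhzo qyr najha vwn ish pvxr cenl hjtxx ueabe pjby
Hunk 4: at line 4 remove [najha] add [tasq,zxi] -> 13 lines: inzyx idgg dhzo qyr tasq zxi vwn ish pvxr cenl hjtxx ueabe pjby
Hunk 5: at line 2 remove [qyr,tasq,zxi] add [itdqo,xfq,nwl] -> 13 lines: inzyx idgg dhzo itdqo xfq nwl vwn ish pvxr cenl hjtxx ueabe pjby
Hunk 6: at line 3 remove [itdqo] add [ilkp] -> 13 lines: inzyx idgg dhzo ilkp xfq nwl vwn ish pvxr cenl hjtxx ueabe pjby
Hunk 7: at line 9 remove [cenl,hjtxx] add [lcy,dswp,rsppr] -> 14 lines: inzyx idgg dhzo ilkp xfq nwl vwn ish pvxr lcy dswp rsppr ueabe pjby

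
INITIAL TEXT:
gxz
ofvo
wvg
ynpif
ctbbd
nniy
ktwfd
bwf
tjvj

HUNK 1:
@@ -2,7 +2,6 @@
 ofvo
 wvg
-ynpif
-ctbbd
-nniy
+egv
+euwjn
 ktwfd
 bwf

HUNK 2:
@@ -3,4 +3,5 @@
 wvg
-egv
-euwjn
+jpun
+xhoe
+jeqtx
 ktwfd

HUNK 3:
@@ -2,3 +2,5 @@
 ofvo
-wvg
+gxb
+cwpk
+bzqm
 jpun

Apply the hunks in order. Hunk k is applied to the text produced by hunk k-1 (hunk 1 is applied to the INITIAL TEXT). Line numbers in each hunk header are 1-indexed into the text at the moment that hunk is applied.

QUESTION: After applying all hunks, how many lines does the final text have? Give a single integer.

Hunk 1: at line 2 remove [ynpif,ctbbd,nniy] add [egv,euwjn] -> 8 lines: gxz ofvo wvg egv euwjn ktwfd bwf tjvj
Hunk 2: at line 3 remove [egv,euwjn] add [jpun,xhoe,jeqtx] -> 9 lines: gxz ofvo wvg jpun xhoe jeqtx ktwfd bwf tjvj
Hunk 3: at line 2 remove [wvg] add [gxb,cwpk,bzqm] -> 11 lines: gxz ofvo gxb cwpk bzqm jpun xhoe jeqtx ktwfd bwf tjvj
Final line count: 11

Answer: 11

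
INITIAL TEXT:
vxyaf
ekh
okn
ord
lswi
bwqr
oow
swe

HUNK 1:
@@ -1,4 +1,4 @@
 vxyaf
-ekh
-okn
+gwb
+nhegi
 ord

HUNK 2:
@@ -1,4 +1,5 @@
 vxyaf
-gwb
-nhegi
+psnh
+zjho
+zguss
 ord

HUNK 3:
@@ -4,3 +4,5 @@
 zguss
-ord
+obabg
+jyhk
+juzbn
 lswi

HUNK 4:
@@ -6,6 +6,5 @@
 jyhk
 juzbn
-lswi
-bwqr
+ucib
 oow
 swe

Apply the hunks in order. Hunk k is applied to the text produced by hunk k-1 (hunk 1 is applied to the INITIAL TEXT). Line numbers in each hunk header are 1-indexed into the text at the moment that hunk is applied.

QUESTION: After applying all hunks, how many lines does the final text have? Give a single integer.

Answer: 10

Derivation:
Hunk 1: at line 1 remove [ekh,okn] add [gwb,nhegi] -> 8 lines: vxyaf gwb nhegi ord lswi bwqr oow swe
Hunk 2: at line 1 remove [gwb,nhegi] add [psnh,zjho,zguss] -> 9 lines: vxyaf psnh zjho zguss ord lswi bwqr oow swe
Hunk 3: at line 4 remove [ord] add [obabg,jyhk,juzbn] -> 11 lines: vxyaf psnh zjho zguss obabg jyhk juzbn lswi bwqr oow swe
Hunk 4: at line 6 remove [lswi,bwqr] add [ucib] -> 10 lines: vxyaf psnh zjho zguss obabg jyhk juzbn ucib oow swe
Final line count: 10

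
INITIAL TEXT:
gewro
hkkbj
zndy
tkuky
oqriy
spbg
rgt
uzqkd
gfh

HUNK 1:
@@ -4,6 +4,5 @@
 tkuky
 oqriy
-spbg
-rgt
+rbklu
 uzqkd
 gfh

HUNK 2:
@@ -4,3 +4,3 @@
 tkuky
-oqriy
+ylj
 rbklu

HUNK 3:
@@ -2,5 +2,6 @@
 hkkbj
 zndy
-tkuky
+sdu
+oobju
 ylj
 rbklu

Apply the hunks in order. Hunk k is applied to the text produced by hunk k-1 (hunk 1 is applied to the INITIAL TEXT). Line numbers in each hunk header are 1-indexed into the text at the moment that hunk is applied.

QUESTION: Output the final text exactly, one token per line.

Hunk 1: at line 4 remove [spbg,rgt] add [rbklu] -> 8 lines: gewro hkkbj zndy tkuky oqriy rbklu uzqkd gfh
Hunk 2: at line 4 remove [oqriy] add [ylj] -> 8 lines: gewro hkkbj zndy tkuky ylj rbklu uzqkd gfh
Hunk 3: at line 2 remove [tkuky] add [sdu,oobju] -> 9 lines: gewro hkkbj zndy sdu oobju ylj rbklu uzqkd gfh

Answer: gewro
hkkbj
zndy
sdu
oobju
ylj
rbklu
uzqkd
gfh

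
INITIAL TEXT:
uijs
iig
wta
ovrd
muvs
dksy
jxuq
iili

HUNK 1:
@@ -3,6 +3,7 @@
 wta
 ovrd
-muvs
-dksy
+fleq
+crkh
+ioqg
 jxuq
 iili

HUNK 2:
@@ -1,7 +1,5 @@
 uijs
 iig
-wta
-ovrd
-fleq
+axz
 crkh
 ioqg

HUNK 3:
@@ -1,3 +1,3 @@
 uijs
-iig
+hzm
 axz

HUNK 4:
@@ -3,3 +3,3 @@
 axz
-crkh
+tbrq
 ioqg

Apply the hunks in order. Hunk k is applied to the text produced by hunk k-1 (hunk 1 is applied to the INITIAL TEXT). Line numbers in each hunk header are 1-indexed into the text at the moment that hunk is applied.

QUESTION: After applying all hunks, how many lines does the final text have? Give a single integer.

Hunk 1: at line 3 remove [muvs,dksy] add [fleq,crkh,ioqg] -> 9 lines: uijs iig wta ovrd fleq crkh ioqg jxuq iili
Hunk 2: at line 1 remove [wta,ovrd,fleq] add [axz] -> 7 lines: uijs iig axz crkh ioqg jxuq iili
Hunk 3: at line 1 remove [iig] add [hzm] -> 7 lines: uijs hzm axz crkh ioqg jxuq iili
Hunk 4: at line 3 remove [crkh] add [tbrq] -> 7 lines: uijs hzm axz tbrq ioqg jxuq iili
Final line count: 7

Answer: 7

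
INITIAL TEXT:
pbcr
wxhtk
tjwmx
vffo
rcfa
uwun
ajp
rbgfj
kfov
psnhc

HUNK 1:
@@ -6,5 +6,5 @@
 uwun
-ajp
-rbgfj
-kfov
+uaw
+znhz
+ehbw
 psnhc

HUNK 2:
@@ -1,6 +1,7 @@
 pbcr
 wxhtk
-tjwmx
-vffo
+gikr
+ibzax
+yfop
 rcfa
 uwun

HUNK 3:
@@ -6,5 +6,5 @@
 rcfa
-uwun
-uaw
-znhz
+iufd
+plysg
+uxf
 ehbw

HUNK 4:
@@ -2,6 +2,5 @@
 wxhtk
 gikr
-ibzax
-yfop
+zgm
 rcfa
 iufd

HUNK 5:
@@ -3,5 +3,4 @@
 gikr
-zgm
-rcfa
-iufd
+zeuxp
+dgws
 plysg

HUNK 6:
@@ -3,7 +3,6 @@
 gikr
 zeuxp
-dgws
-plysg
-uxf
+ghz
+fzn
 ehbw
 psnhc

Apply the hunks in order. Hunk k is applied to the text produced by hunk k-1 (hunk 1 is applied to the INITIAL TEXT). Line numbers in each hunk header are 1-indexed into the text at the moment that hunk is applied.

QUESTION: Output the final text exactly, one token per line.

Answer: pbcr
wxhtk
gikr
zeuxp
ghz
fzn
ehbw
psnhc

Derivation:
Hunk 1: at line 6 remove [ajp,rbgfj,kfov] add [uaw,znhz,ehbw] -> 10 lines: pbcr wxhtk tjwmx vffo rcfa uwun uaw znhz ehbw psnhc
Hunk 2: at line 1 remove [tjwmx,vffo] add [gikr,ibzax,yfop] -> 11 lines: pbcr wxhtk gikr ibzax yfop rcfa uwun uaw znhz ehbw psnhc
Hunk 3: at line 6 remove [uwun,uaw,znhz] add [iufd,plysg,uxf] -> 11 lines: pbcr wxhtk gikr ibzax yfop rcfa iufd plysg uxf ehbw psnhc
Hunk 4: at line 2 remove [ibzax,yfop] add [zgm] -> 10 lines: pbcr wxhtk gikr zgm rcfa iufd plysg uxf ehbw psnhc
Hunk 5: at line 3 remove [zgm,rcfa,iufd] add [zeuxp,dgws] -> 9 lines: pbcr wxhtk gikr zeuxp dgws plysg uxf ehbw psnhc
Hunk 6: at line 3 remove [dgws,plysg,uxf] add [ghz,fzn] -> 8 lines: pbcr wxhtk gikr zeuxp ghz fzn ehbw psnhc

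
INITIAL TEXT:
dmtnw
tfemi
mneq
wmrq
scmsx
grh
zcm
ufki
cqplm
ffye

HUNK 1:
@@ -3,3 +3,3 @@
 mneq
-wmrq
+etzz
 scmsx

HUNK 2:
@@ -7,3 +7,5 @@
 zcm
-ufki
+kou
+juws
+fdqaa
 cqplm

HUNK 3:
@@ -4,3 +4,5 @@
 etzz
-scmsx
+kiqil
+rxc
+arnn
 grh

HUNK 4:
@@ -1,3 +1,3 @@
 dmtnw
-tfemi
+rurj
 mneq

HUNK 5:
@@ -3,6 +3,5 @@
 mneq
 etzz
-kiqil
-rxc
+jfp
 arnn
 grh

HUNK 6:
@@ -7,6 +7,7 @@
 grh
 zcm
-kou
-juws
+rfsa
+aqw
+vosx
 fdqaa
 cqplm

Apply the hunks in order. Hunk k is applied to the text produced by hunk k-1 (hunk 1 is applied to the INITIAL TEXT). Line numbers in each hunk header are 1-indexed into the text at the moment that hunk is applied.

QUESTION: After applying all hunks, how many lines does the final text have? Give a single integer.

Answer: 14

Derivation:
Hunk 1: at line 3 remove [wmrq] add [etzz] -> 10 lines: dmtnw tfemi mneq etzz scmsx grh zcm ufki cqplm ffye
Hunk 2: at line 7 remove [ufki] add [kou,juws,fdqaa] -> 12 lines: dmtnw tfemi mneq etzz scmsx grh zcm kou juws fdqaa cqplm ffye
Hunk 3: at line 4 remove [scmsx] add [kiqil,rxc,arnn] -> 14 lines: dmtnw tfemi mneq etzz kiqil rxc arnn grh zcm kou juws fdqaa cqplm ffye
Hunk 4: at line 1 remove [tfemi] add [rurj] -> 14 lines: dmtnw rurj mneq etzz kiqil rxc arnn grh zcm kou juws fdqaa cqplm ffye
Hunk 5: at line 3 remove [kiqil,rxc] add [jfp] -> 13 lines: dmtnw rurj mneq etzz jfp arnn grh zcm kou juws fdqaa cqplm ffye
Hunk 6: at line 7 remove [kou,juws] add [rfsa,aqw,vosx] -> 14 lines: dmtnw rurj mneq etzz jfp arnn grh zcm rfsa aqw vosx fdqaa cqplm ffye
Final line count: 14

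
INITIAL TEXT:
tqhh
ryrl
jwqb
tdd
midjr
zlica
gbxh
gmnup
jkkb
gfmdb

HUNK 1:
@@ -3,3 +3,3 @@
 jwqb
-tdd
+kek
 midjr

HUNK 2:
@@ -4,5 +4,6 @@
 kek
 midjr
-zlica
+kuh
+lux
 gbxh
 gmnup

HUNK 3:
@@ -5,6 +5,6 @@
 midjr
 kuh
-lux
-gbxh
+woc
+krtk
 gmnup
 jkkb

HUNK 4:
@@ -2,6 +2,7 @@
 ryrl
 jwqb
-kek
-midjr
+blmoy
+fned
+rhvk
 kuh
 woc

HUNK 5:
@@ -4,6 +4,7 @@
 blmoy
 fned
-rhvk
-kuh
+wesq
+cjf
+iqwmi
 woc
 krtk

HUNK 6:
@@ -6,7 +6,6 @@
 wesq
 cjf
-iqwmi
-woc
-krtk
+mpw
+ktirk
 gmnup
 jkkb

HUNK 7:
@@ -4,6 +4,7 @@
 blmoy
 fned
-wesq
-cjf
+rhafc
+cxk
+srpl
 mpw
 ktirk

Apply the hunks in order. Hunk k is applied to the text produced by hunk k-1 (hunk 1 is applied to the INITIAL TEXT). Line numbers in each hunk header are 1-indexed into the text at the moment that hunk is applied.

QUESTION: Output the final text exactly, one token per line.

Hunk 1: at line 3 remove [tdd] add [kek] -> 10 lines: tqhh ryrl jwqb kek midjr zlica gbxh gmnup jkkb gfmdb
Hunk 2: at line 4 remove [zlica] add [kuh,lux] -> 11 lines: tqhh ryrl jwqb kek midjr kuh lux gbxh gmnup jkkb gfmdb
Hunk 3: at line 5 remove [lux,gbxh] add [woc,krtk] -> 11 lines: tqhh ryrl jwqb kek midjr kuh woc krtk gmnup jkkb gfmdb
Hunk 4: at line 2 remove [kek,midjr] add [blmoy,fned,rhvk] -> 12 lines: tqhh ryrl jwqb blmoy fned rhvk kuh woc krtk gmnup jkkb gfmdb
Hunk 5: at line 4 remove [rhvk,kuh] add [wesq,cjf,iqwmi] -> 13 lines: tqhh ryrl jwqb blmoy fned wesq cjf iqwmi woc krtk gmnup jkkb gfmdb
Hunk 6: at line 6 remove [iqwmi,woc,krtk] add [mpw,ktirk] -> 12 lines: tqhh ryrl jwqb blmoy fned wesq cjf mpw ktirk gmnup jkkb gfmdb
Hunk 7: at line 4 remove [wesq,cjf] add [rhafc,cxk,srpl] -> 13 lines: tqhh ryrl jwqb blmoy fned rhafc cxk srpl mpw ktirk gmnup jkkb gfmdb

Answer: tqhh
ryrl
jwqb
blmoy
fned
rhafc
cxk
srpl
mpw
ktirk
gmnup
jkkb
gfmdb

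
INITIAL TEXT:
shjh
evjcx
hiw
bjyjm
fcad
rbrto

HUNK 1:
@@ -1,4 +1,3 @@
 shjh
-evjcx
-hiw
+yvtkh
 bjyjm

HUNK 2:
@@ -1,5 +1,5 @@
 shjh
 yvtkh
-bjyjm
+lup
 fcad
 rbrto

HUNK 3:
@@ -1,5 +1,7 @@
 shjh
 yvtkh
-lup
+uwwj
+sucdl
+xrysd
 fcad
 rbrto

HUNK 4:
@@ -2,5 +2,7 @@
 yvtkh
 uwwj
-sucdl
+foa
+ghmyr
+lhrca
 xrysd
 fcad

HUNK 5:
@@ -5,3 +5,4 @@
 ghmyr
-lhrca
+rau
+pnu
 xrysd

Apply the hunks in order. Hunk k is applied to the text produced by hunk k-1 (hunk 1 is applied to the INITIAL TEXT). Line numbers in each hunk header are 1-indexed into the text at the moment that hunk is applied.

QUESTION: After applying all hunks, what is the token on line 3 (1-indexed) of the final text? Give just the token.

Answer: uwwj

Derivation:
Hunk 1: at line 1 remove [evjcx,hiw] add [yvtkh] -> 5 lines: shjh yvtkh bjyjm fcad rbrto
Hunk 2: at line 1 remove [bjyjm] add [lup] -> 5 lines: shjh yvtkh lup fcad rbrto
Hunk 3: at line 1 remove [lup] add [uwwj,sucdl,xrysd] -> 7 lines: shjh yvtkh uwwj sucdl xrysd fcad rbrto
Hunk 4: at line 2 remove [sucdl] add [foa,ghmyr,lhrca] -> 9 lines: shjh yvtkh uwwj foa ghmyr lhrca xrysd fcad rbrto
Hunk 5: at line 5 remove [lhrca] add [rau,pnu] -> 10 lines: shjh yvtkh uwwj foa ghmyr rau pnu xrysd fcad rbrto
Final line 3: uwwj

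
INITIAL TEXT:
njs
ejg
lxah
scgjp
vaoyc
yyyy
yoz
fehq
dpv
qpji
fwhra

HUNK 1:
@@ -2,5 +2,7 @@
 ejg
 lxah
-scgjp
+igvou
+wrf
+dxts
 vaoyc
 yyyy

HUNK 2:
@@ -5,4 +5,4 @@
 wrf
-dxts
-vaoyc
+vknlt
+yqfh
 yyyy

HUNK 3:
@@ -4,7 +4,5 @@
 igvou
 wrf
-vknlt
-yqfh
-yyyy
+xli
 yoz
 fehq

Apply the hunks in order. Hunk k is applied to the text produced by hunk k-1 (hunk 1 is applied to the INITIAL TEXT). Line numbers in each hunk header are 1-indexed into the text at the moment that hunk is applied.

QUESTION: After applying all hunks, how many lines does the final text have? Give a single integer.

Answer: 11

Derivation:
Hunk 1: at line 2 remove [scgjp] add [igvou,wrf,dxts] -> 13 lines: njs ejg lxah igvou wrf dxts vaoyc yyyy yoz fehq dpv qpji fwhra
Hunk 2: at line 5 remove [dxts,vaoyc] add [vknlt,yqfh] -> 13 lines: njs ejg lxah igvou wrf vknlt yqfh yyyy yoz fehq dpv qpji fwhra
Hunk 3: at line 4 remove [vknlt,yqfh,yyyy] add [xli] -> 11 lines: njs ejg lxah igvou wrf xli yoz fehq dpv qpji fwhra
Final line count: 11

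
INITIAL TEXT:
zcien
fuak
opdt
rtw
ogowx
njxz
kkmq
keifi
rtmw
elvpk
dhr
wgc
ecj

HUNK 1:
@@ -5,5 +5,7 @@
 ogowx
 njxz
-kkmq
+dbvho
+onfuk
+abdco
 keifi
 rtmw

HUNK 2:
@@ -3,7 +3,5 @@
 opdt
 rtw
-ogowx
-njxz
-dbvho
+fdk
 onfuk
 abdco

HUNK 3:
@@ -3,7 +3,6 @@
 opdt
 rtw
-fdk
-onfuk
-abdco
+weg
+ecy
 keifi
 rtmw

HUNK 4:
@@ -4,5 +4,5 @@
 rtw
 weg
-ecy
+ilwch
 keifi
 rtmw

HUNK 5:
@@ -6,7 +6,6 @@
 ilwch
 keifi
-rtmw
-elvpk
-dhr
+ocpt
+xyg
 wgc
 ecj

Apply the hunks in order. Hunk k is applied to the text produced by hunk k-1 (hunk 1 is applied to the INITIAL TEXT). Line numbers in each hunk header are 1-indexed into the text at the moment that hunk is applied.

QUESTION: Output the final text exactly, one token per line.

Answer: zcien
fuak
opdt
rtw
weg
ilwch
keifi
ocpt
xyg
wgc
ecj

Derivation:
Hunk 1: at line 5 remove [kkmq] add [dbvho,onfuk,abdco] -> 15 lines: zcien fuak opdt rtw ogowx njxz dbvho onfuk abdco keifi rtmw elvpk dhr wgc ecj
Hunk 2: at line 3 remove [ogowx,njxz,dbvho] add [fdk] -> 13 lines: zcien fuak opdt rtw fdk onfuk abdco keifi rtmw elvpk dhr wgc ecj
Hunk 3: at line 3 remove [fdk,onfuk,abdco] add [weg,ecy] -> 12 lines: zcien fuak opdt rtw weg ecy keifi rtmw elvpk dhr wgc ecj
Hunk 4: at line 4 remove [ecy] add [ilwch] -> 12 lines: zcien fuak opdt rtw weg ilwch keifi rtmw elvpk dhr wgc ecj
Hunk 5: at line 6 remove [rtmw,elvpk,dhr] add [ocpt,xyg] -> 11 lines: zcien fuak opdt rtw weg ilwch keifi ocpt xyg wgc ecj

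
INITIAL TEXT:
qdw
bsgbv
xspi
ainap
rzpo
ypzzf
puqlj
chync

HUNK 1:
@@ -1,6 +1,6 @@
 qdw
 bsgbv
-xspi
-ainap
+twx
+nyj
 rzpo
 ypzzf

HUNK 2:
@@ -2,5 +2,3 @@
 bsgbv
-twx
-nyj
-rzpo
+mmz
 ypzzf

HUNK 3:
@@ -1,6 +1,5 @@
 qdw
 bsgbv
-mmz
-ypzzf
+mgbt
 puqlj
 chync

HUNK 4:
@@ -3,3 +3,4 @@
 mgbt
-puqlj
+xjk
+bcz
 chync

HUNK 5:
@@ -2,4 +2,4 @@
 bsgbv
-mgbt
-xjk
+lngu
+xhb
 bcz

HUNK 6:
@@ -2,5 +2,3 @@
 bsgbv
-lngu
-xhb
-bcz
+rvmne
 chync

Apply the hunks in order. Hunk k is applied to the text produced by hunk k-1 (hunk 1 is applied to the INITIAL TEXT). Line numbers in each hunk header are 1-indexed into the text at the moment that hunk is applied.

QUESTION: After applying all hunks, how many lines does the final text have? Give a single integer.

Hunk 1: at line 1 remove [xspi,ainap] add [twx,nyj] -> 8 lines: qdw bsgbv twx nyj rzpo ypzzf puqlj chync
Hunk 2: at line 2 remove [twx,nyj,rzpo] add [mmz] -> 6 lines: qdw bsgbv mmz ypzzf puqlj chync
Hunk 3: at line 1 remove [mmz,ypzzf] add [mgbt] -> 5 lines: qdw bsgbv mgbt puqlj chync
Hunk 4: at line 3 remove [puqlj] add [xjk,bcz] -> 6 lines: qdw bsgbv mgbt xjk bcz chync
Hunk 5: at line 2 remove [mgbt,xjk] add [lngu,xhb] -> 6 lines: qdw bsgbv lngu xhb bcz chync
Hunk 6: at line 2 remove [lngu,xhb,bcz] add [rvmne] -> 4 lines: qdw bsgbv rvmne chync
Final line count: 4

Answer: 4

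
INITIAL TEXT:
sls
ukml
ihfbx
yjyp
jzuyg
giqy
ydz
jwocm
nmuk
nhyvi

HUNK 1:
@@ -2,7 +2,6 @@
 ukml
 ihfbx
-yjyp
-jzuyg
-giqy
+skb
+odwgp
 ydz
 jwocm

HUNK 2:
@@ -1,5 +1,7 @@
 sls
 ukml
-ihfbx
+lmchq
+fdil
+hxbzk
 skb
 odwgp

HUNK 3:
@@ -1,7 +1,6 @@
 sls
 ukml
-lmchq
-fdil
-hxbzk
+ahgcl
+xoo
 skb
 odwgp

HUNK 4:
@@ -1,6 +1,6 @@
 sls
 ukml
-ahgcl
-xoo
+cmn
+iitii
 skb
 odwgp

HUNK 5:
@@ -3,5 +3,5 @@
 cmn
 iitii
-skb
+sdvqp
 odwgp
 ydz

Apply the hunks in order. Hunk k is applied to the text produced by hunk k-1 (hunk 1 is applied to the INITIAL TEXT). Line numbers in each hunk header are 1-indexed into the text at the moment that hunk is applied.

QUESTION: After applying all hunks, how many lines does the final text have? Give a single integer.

Hunk 1: at line 2 remove [yjyp,jzuyg,giqy] add [skb,odwgp] -> 9 lines: sls ukml ihfbx skb odwgp ydz jwocm nmuk nhyvi
Hunk 2: at line 1 remove [ihfbx] add [lmchq,fdil,hxbzk] -> 11 lines: sls ukml lmchq fdil hxbzk skb odwgp ydz jwocm nmuk nhyvi
Hunk 3: at line 1 remove [lmchq,fdil,hxbzk] add [ahgcl,xoo] -> 10 lines: sls ukml ahgcl xoo skb odwgp ydz jwocm nmuk nhyvi
Hunk 4: at line 1 remove [ahgcl,xoo] add [cmn,iitii] -> 10 lines: sls ukml cmn iitii skb odwgp ydz jwocm nmuk nhyvi
Hunk 5: at line 3 remove [skb] add [sdvqp] -> 10 lines: sls ukml cmn iitii sdvqp odwgp ydz jwocm nmuk nhyvi
Final line count: 10

Answer: 10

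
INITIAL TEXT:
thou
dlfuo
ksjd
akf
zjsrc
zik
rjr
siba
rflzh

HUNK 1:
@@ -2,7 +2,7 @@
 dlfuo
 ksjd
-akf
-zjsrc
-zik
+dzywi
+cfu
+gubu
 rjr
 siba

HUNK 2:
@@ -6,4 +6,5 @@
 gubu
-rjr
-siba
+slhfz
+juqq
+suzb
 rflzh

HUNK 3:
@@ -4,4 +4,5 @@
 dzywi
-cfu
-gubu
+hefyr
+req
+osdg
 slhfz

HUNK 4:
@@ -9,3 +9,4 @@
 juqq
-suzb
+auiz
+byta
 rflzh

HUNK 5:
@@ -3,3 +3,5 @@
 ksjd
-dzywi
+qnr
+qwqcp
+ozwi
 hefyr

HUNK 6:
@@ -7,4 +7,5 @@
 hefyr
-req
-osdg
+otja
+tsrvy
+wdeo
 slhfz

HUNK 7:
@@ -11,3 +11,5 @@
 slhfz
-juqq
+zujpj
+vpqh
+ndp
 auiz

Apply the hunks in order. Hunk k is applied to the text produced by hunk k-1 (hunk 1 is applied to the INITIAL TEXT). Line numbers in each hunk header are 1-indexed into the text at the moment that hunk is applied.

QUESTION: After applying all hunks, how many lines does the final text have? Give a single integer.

Hunk 1: at line 2 remove [akf,zjsrc,zik] add [dzywi,cfu,gubu] -> 9 lines: thou dlfuo ksjd dzywi cfu gubu rjr siba rflzh
Hunk 2: at line 6 remove [rjr,siba] add [slhfz,juqq,suzb] -> 10 lines: thou dlfuo ksjd dzywi cfu gubu slhfz juqq suzb rflzh
Hunk 3: at line 4 remove [cfu,gubu] add [hefyr,req,osdg] -> 11 lines: thou dlfuo ksjd dzywi hefyr req osdg slhfz juqq suzb rflzh
Hunk 4: at line 9 remove [suzb] add [auiz,byta] -> 12 lines: thou dlfuo ksjd dzywi hefyr req osdg slhfz juqq auiz byta rflzh
Hunk 5: at line 3 remove [dzywi] add [qnr,qwqcp,ozwi] -> 14 lines: thou dlfuo ksjd qnr qwqcp ozwi hefyr req osdg slhfz juqq auiz byta rflzh
Hunk 6: at line 7 remove [req,osdg] add [otja,tsrvy,wdeo] -> 15 lines: thou dlfuo ksjd qnr qwqcp ozwi hefyr otja tsrvy wdeo slhfz juqq auiz byta rflzh
Hunk 7: at line 11 remove [juqq] add [zujpj,vpqh,ndp] -> 17 lines: thou dlfuo ksjd qnr qwqcp ozwi hefyr otja tsrvy wdeo slhfz zujpj vpqh ndp auiz byta rflzh
Final line count: 17

Answer: 17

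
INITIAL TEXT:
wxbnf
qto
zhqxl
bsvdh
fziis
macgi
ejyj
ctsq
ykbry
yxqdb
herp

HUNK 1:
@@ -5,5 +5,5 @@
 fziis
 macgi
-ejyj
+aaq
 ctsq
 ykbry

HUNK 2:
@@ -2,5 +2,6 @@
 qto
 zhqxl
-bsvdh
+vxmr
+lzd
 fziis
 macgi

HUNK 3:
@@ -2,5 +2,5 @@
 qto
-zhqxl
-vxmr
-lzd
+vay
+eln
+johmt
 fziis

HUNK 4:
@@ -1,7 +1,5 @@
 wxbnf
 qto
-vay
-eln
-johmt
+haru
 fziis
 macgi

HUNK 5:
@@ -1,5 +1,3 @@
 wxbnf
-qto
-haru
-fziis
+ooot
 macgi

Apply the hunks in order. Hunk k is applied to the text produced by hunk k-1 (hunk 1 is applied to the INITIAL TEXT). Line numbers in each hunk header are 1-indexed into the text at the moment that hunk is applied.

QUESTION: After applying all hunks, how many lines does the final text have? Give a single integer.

Answer: 8

Derivation:
Hunk 1: at line 5 remove [ejyj] add [aaq] -> 11 lines: wxbnf qto zhqxl bsvdh fziis macgi aaq ctsq ykbry yxqdb herp
Hunk 2: at line 2 remove [bsvdh] add [vxmr,lzd] -> 12 lines: wxbnf qto zhqxl vxmr lzd fziis macgi aaq ctsq ykbry yxqdb herp
Hunk 3: at line 2 remove [zhqxl,vxmr,lzd] add [vay,eln,johmt] -> 12 lines: wxbnf qto vay eln johmt fziis macgi aaq ctsq ykbry yxqdb herp
Hunk 4: at line 1 remove [vay,eln,johmt] add [haru] -> 10 lines: wxbnf qto haru fziis macgi aaq ctsq ykbry yxqdb herp
Hunk 5: at line 1 remove [qto,haru,fziis] add [ooot] -> 8 lines: wxbnf ooot macgi aaq ctsq ykbry yxqdb herp
Final line count: 8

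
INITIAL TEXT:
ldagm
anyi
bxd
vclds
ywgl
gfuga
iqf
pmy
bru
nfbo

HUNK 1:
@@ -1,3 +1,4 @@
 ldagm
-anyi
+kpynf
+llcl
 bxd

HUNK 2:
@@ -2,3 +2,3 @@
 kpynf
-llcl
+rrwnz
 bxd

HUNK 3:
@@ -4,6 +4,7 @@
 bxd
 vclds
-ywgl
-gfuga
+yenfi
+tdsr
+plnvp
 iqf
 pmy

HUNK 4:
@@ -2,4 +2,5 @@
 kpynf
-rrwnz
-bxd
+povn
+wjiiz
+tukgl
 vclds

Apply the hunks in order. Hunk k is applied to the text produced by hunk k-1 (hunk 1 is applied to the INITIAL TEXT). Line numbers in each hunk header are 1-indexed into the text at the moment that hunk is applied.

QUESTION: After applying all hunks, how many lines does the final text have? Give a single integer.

Answer: 13

Derivation:
Hunk 1: at line 1 remove [anyi] add [kpynf,llcl] -> 11 lines: ldagm kpynf llcl bxd vclds ywgl gfuga iqf pmy bru nfbo
Hunk 2: at line 2 remove [llcl] add [rrwnz] -> 11 lines: ldagm kpynf rrwnz bxd vclds ywgl gfuga iqf pmy bru nfbo
Hunk 3: at line 4 remove [ywgl,gfuga] add [yenfi,tdsr,plnvp] -> 12 lines: ldagm kpynf rrwnz bxd vclds yenfi tdsr plnvp iqf pmy bru nfbo
Hunk 4: at line 2 remove [rrwnz,bxd] add [povn,wjiiz,tukgl] -> 13 lines: ldagm kpynf povn wjiiz tukgl vclds yenfi tdsr plnvp iqf pmy bru nfbo
Final line count: 13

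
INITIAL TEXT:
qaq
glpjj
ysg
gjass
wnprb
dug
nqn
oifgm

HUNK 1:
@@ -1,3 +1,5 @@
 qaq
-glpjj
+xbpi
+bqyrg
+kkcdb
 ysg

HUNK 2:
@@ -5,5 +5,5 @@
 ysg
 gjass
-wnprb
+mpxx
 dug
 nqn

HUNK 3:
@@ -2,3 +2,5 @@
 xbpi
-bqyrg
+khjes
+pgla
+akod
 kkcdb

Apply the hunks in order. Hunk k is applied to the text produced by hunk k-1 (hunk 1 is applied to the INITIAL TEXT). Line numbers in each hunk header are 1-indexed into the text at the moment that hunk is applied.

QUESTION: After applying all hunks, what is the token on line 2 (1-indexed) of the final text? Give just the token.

Answer: xbpi

Derivation:
Hunk 1: at line 1 remove [glpjj] add [xbpi,bqyrg,kkcdb] -> 10 lines: qaq xbpi bqyrg kkcdb ysg gjass wnprb dug nqn oifgm
Hunk 2: at line 5 remove [wnprb] add [mpxx] -> 10 lines: qaq xbpi bqyrg kkcdb ysg gjass mpxx dug nqn oifgm
Hunk 3: at line 2 remove [bqyrg] add [khjes,pgla,akod] -> 12 lines: qaq xbpi khjes pgla akod kkcdb ysg gjass mpxx dug nqn oifgm
Final line 2: xbpi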